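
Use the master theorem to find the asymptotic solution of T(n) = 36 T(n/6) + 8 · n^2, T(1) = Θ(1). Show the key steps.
T(n) = Θ(n^2 log n)

log_6 36 = 2, and f(n) = 8 · n^2 = Θ(n^(log_6 36)). This is Case 2 of the master theorem: T(n) = Θ(f(n) · log n) = Θ(n^2 log n).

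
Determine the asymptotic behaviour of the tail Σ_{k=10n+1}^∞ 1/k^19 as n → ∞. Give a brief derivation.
Σ_{k>10n} 1/k^19 ~ 1/(18 · (10n)^18)

Compare to the integral: ∫_{10n}^∞ x^(−19) dx = [−x^(−18)/18]_{10n}^∞ = 1/((19−1)·(10n)^18). Euler-Maclaurin then gives
  Σ_{k>10n} 1/k^19 = ∫_{10n}^∞ dx/x^19 − 1/(2·(10n)^19) + O(1/(10n)^20).
(Equivalently this is ζ(19) − Σ_{k≤10n} 1/k^19.)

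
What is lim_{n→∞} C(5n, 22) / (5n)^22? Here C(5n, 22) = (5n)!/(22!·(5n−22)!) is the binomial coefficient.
lim = 1/22! = 1/1124000727777607680000

With N = 5n → ∞: C(N, 22) / N^22 = [N(N−1)…(N−21)] / (22! · N^22) = (1/22!) · 1 · (1 − 1/(5n)) · … · (1 − 21/(5n)). Each factor → 1 as N → ∞, so the limit is 1/22! = 1/1124000727777607680000.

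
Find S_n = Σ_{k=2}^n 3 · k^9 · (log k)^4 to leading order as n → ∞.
S_n ~ 3 · n^10 · (log n)^4 / 10

By integral comparison, S_n = ∫_1^n 3 · x^9 · (log x)^4 dx + O(n^9 · (log n)^4). For the integral, the leading term of ∫_1^n x^9 (log x)^4 dx is n^10/10 · (log n)^4 (by repeated integration by parts; each step lowers the log-exponent and produces a relatively O(1/log n) correction). Hence S_n ~ 3 · n^10 · (log n)^4 / 10.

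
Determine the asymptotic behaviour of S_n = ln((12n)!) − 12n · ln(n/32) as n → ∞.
S_n ~ 12n · (ln 384 − 1) + O(ln n)

Stirling: ln((12n)!) = 12n ln(12n) − 12n + O(ln n).
  S_n = 12n ln(12n) − 12n − 12n ln(n/32) + O(ln n)
      = 12n ln(12n) − 12n ln n + 12n ln 32 − 12n + O(ln n)
      = 12n ln 12 + 12n ln 32 − 12n + O(ln n)
      = 12n (ln 384 − 1) + O(ln n).
Numerically ln(384) − 1 ≈ 4.9506.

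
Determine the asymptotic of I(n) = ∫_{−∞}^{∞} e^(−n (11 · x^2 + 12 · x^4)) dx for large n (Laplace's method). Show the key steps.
I(n) ~ sqrt(π/(11n))

φ(x) = 11 · x^2 + 12 · x^4 has its unique global minimum at x* = 0 (since φ'(x) = 22x + 48x^3 = 0 only at x = 0 for real x with both coefficients positive, and φ → ∞ as |x| → ∞). At x* = 0, φ(0) = 0 and φ''(0) = 22. Laplace's method then gives
  I(n) ~ sqrt(2π / (n · φ''(0))) · e^(−n φ(0)) = sqrt(2π / (22n)) = sqrt(π/(11n)).
The 12 · x^4 term contributes only at subleading order (an O(1/n) relative correction).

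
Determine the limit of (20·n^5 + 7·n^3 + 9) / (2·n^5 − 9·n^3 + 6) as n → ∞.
lim = 20/2 = 10

For large n the leading n^5 terms dominate both numerator and denominator. Dividing top and bottom by n^5, every other term tends to 0, leaving 20/2 = 10.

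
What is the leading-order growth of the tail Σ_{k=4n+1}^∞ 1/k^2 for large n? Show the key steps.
Σ_{k>4n} 1/k^2 ~ 1/(1 · (4n))

Compare to the integral: ∫_{4n}^∞ x^(−2) dx = [−x^(−1)/1]_{4n}^∞ = 1/((2−1)·(4n)). Euler-Maclaurin then gives
  Σ_{k>4n} 1/k^2 = ∫_{4n}^∞ dx/x^2 − 1/(2·(4n)^2) + O(1/(4n)^3).
(Equivalently this is ζ(2) − Σ_{k≤4n} 1/k^2.)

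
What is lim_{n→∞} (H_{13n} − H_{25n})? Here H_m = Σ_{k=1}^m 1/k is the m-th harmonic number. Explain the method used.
lim = ln(13/25)

Euler-Maclaurin gives H_m = ln m + γ + 1/(2m) + O(1/m^2). The γ and O(1/m) terms cancel in the difference:
  H_{13n} − H_{25n} = ln(13n) − ln(25n) + O(1/n) = ln(13/25) + O(1/n).
Hence the limit is ln(13/25).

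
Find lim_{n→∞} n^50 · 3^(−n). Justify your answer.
lim = 0

Exponentials with base > 1 dominate every fixed polynomial: for any fixed c, n^c / 3^n → 0 as n → ∞ (e.g. by the ratio test, or by writing 3^n = e^(n ln 3) and noting e^(n ln 3) / n^c → ∞). Hence n^50 · 3^(−n) = n^50 / 3^n → 0.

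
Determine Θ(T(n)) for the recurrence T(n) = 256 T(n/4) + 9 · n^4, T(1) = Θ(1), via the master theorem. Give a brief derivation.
T(n) = Θ(n^4 log n)

log_4 256 = 4, and f(n) = 9 · n^4 = Θ(n^(log_4 256)). This is Case 2 of the master theorem: T(n) = Θ(f(n) · log n) = Θ(n^4 log n).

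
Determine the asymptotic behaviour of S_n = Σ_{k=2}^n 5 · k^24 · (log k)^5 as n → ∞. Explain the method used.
S_n ~ n^25 · (log n)^5 / 5

By integral comparison, S_n = ∫_1^n 5 · x^24 · (log x)^5 dx + O(n^24 · (log n)^5). For the integral, the leading term of ∫_1^n x^24 (log x)^5 dx is n^25/25 · (log n)^5 (by repeated integration by parts; each step lowers the log-exponent and produces a relatively O(1/log n) correction). Hence S_n ~ n^25 · (log n)^5 / 5.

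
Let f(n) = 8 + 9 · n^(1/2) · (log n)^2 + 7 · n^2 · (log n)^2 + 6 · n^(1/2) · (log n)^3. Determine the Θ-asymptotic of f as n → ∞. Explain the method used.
f(n) ∈ Θ(n^2 · (log n)^2)

Compare the terms by growth order. For large n, n^a · (log n)^b dominates n^a' · (log n)^b' iff a > a', or (a = a' and b > b'). Ranking the 4 terms shows the dominant one is 7 · n^2 · (log n)^2. Hence f(n) ∈ Θ(n^2 · (log n)^2).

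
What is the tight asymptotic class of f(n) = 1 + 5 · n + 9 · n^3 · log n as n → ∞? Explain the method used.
f(n) ∈ Θ(n^3 · log n)

Compare the terms by growth order. For large n, n^a · (log n)^b dominates n^a' · (log n)^b' iff a > a', or (a = a' and b > b'). Ranking the 3 terms shows the dominant one is 9 · n^3 · log n. Hence f(n) ∈ Θ(n^3 · log n).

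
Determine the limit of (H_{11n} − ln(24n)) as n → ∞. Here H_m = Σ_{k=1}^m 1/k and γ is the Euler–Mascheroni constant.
lim = ln(11/24) + γ

By Euler-Maclaurin, H_m = ln m + γ + O(1/m). So
  H_{11n} − ln(24n) = ln(11n) + γ − ln(24n) + O(1/n)
                       = ln(11/24) + γ + O(1/n).
Hence the limit is ln(11/24) + γ.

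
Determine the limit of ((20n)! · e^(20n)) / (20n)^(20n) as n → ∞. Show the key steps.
lim = ∞

Stirling: (20n)! ~ sqrt(2π·20n) · (20n/e)^(20n). Hence
  (20n)! · e^(20n) / (20n)^(20n) ~ sqrt(2π·20n) = sqrt(2π·20) · sqrt(n) → ∞.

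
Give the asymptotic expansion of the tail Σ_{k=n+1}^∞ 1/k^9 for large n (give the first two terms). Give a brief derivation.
Σ_{k>n} 1/k^9 = 1/(8 · n^8) − 1/(2 · n^9) + O(1/n^10)

Compare to the integral: ∫_{n}^∞ x^(−9) dx = [−x^(−8)/8]_{n}^∞ = 1/((9−1)·n^8). The Euler-Maclaurin correction adds −f(n)/2 = −1/(2·n^9). Euler-Maclaurin then gives
  Σ_{k>n} 1/k^9 = ∫_{n}^∞ dx/x^9 − 1/(2·n^9) + O(1/n^10).
(Equivalently this is ζ(9) − Σ_{k≤n} 1/k^9.)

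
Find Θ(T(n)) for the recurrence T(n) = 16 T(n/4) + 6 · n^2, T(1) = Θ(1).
T(n) = Θ(n^2 log n)

log_4 16 = 2, and f(n) = 6 · n^2 = Θ(n^(log_4 16)). This is Case 2 of the master theorem: T(n) = Θ(f(n) · log n) = Θ(n^2 log n).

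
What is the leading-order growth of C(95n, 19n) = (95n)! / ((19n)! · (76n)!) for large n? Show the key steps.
C(95n, 19n) ~ (3125/256)^(19n) · sqrt(5/(8π·19n))

Write N = 19n. Apply Stirling to each factorial:
  (5N)! ~ sqrt(2π·5N) · (5N/e)^(5N),
  N! ~ sqrt(2π N) · (N/e)^N,
  (4N)! ~ sqrt(2π·4N) · (4N/e)^(4N).
The exponential factors combine to (5N)^(5N) / (N^N · (4N)^(4N)) = 5^(5N)/4^(4N) = (5^5/4^4)^N = (3125/256)^N.
The square-root prefactors combine to sqrt(2π·5N) / (sqrt(2π N)·sqrt(2π·4N)) = sqrt(5 / (2π·4·N)) = sqrt(5/(8π·19n)).
Substituting N = 19n: C(95n, 19n) ~ (3125/256)^(19n) · sqrt(5/(8π·19n)).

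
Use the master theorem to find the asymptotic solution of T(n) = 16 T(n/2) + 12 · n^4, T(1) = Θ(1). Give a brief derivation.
T(n) = Θ(n^4 log n)

log_2 16 = 4, and f(n) = 12 · n^4 = Θ(n^(log_2 16)). This is Case 2 of the master theorem: T(n) = Θ(f(n) · log n) = Θ(n^4 log n).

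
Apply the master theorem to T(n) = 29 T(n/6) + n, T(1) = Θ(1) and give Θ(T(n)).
T(n) = Θ(n^(log_6 29))

Master theorem: compare f(n) = n to n^(log_6 29) where log_6 29 ≈ 1.879. Since 1 < log_6 29, we have f(n) = O(n^(log_6 29 − ε)) for some ε > 0 — Case 1. Hence T(n) = Θ(n^(log_6 29)).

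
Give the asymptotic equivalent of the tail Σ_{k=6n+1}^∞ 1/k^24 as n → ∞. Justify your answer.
Σ_{k>6n} 1/k^24 ~ 1/(23 · (6n)^23)

Compare to the integral: ∫_{6n}^∞ x^(−24) dx = [−x^(−23)/23]_{6n}^∞ = 1/((24−1)·(6n)^23). Euler-Maclaurin then gives
  Σ_{k>6n} 1/k^24 = ∫_{6n}^∞ dx/x^24 − 1/(2·(6n)^24) + O(1/(6n)^25).
(Equivalently this is ζ(24) − Σ_{k≤6n} 1/k^24.)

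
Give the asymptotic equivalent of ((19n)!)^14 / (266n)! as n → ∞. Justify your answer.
((19n)!)^14/(266n)! ~ ((2π·19n)^(13/2) / sqrt(14)) · 14^(−14·19n)  →  0

Write N = 19n. Stirling: N! ~ sqrt(2π N)(N/e)^N and (14N)! ~ sqrt(2π·14N)·(14N/e)^(14N).
  (N!)^14/(14N)! ~ (2π N)^(14/2) (N/e)^(14N) / [sqrt(2π·14N) (14N/e)^(14N)]
     = (2π N)^(14/2) / sqrt(2π·14N) · (N/(14N))^(14N)
     = (2π N)^((14−1)/2) / sqrt(14) · 14^(−14N).
Since 14^14 > 1, the factor 14^(−14N) decays exponentially, so the ratio → 0. Substituting N = 19n gives the stated form.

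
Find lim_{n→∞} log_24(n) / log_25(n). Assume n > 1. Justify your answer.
lim = ln(25) / ln(24) = log_24(25)

Change of base: log_24(n) = ln n / ln 24 and log_25(n) = ln n / ln 25. The ratio is (ln n / ln 24) · (ln 25 / ln n) = ln 25 / ln 24, a constant independent of n. So the limit is ln 25 / ln 24 = log_24(25).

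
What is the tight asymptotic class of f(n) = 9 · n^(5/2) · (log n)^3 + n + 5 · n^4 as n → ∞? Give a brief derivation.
f(n) ∈ Θ(n^4)

Compare the terms by growth order. For large n, n^a · (log n)^b dominates n^a' · (log n)^b' iff a > a', or (a = a' and b > b'). Ranking the 3 terms shows the dominant one is 5 · n^4. Hence f(n) ∈ Θ(n^4).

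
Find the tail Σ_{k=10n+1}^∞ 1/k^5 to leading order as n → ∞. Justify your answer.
Σ_{k>10n} 1/k^5 ~ 1/(4 · (10n)^4)

Compare to the integral: ∫_{10n}^∞ x^(−5) dx = [−x^(−4)/4]_{10n}^∞ = 1/((5−1)·(10n)^4). Euler-Maclaurin then gives
  Σ_{k>10n} 1/k^5 = ∫_{10n}^∞ dx/x^5 − 1/(2·(10n)^5) + O(1/(10n)^6).
(Equivalently this is ζ(5) − Σ_{k≤10n} 1/k^5.)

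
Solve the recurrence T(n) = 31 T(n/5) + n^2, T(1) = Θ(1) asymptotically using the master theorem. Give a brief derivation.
T(n) = Θ(n^(log_5 31))

Master theorem: compare f(n) = n^2 to n^(log_5 31) where log_5 31 ≈ 2.134. Since 2 < log_5 31, we have f(n) = O(n^(log_5 31 − ε)) for some ε > 0 — Case 1. Hence T(n) = Θ(n^(log_5 31)).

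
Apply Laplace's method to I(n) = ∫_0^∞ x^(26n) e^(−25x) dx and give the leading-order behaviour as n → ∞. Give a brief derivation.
I(n) ~ (sqrt(2π·26n) / 25) · (26n/(25e))^(26n)

Write the integrand as exp(26n ln x − 25x) and set f(x) = 26n ln x − 25x. Then f'(x) = 26n/x − 25 = 0 at x* = 26n/25, and f''(x*) = −26n/x*^2 = −25^2/(26n). Laplace's method (interior maximum) gives
  I(n) ~ e^(f(x*)) · sqrt(2π / |f''(x*)|)
        = exp(26n ln(26n/25) − 26n) · sqrt(2π · 26n / 25^2)
        = (26n/25)^(26n) e^(−26n) · sqrt(2π·26n) / 25
        = (sqrt(2π·26n) / 25) · (26n/(25e))^(26n).
This matches Γ(26n+1)/25^(26n+1) with Stirling applied to Γ.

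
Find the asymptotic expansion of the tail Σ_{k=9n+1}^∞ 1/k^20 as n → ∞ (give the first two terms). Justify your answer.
Σ_{k>9n} 1/k^20 = 1/(19 · (9n)^19) − 1/(2 · (9n)^20) + O(1/(9n)^21)

Compare to the integral: ∫_{9n}^∞ x^(−20) dx = [−x^(−19)/19]_{9n}^∞ = 1/((20−1)·(9n)^19). The Euler-Maclaurin correction adds −f(9n)/2 = −1/(2·(9n)^20). Euler-Maclaurin then gives
  Σ_{k>9n} 1/k^20 = ∫_{9n}^∞ dx/x^20 − 1/(2·(9n)^20) + O(1/(9n)^21).
(Equivalently this is ζ(20) − Σ_{k≤9n} 1/k^20.)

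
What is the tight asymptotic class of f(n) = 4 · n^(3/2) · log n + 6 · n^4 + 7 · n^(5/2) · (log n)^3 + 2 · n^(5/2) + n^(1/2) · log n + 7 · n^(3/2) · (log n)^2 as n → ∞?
f(n) ∈ Θ(n^4)

Compare the terms by growth order. For large n, n^a · (log n)^b dominates n^a' · (log n)^b' iff a > a', or (a = a' and b > b'). Ranking the 6 terms shows the dominant one is 6 · n^4. Hence f(n) ∈ Θ(n^4).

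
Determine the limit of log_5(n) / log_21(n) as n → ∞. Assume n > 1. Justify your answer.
lim = ln(21) / ln(5) = log_5(21)

Change of base: log_5(n) = ln n / ln 5 and log_21(n) = ln n / ln 21. The ratio is (ln n / ln 5) · (ln 21 / ln n) = ln 21 / ln 5, a constant independent of n. So the limit is ln 21 / ln 5 = log_5(21).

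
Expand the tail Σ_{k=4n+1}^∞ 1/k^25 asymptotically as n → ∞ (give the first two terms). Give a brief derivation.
Σ_{k>4n} 1/k^25 = 1/(24 · (4n)^24) − 1/(2 · (4n)^25) + O(1/(4n)^26)

Compare to the integral: ∫_{4n}^∞ x^(−25) dx = [−x^(−24)/24]_{4n}^∞ = 1/((25−1)·(4n)^24). The Euler-Maclaurin correction adds −f(4n)/2 = −1/(2·(4n)^25). Euler-Maclaurin then gives
  Σ_{k>4n} 1/k^25 = ∫_{4n}^∞ dx/x^25 − 1/(2·(4n)^25) + O(1/(4n)^26).
(Equivalently this is ζ(25) − Σ_{k≤4n} 1/k^25.)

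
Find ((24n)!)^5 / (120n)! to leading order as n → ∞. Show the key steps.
((24n)!)^5/(120n)! ~ ((2π·24n)^(4/2) / sqrt(5)) · 5^(−5·24n)  →  0

Write N = 24n. Stirling: N! ~ sqrt(2π N)(N/e)^N and (5N)! ~ sqrt(2π·5N)·(5N/e)^(5N).
  (N!)^5/(5N)! ~ (2π N)^(5/2) (N/e)^(5N) / [sqrt(2π·5N) (5N/e)^(5N)]
     = (2π N)^(5/2) / sqrt(2π·5N) · (N/(5N))^(5N)
     = (2π N)^((5−1)/2) / sqrt(5) · 5^(−5N).
Since 5^5 > 1, the factor 5^(−5N) decays exponentially, so the ratio → 0. Substituting N = 24n gives the stated form.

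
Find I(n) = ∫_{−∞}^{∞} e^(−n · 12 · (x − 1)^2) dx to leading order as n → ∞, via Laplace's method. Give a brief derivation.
I(n) = sqrt(π/(12n))

Here φ(x) = 12 · (x − 1)^2 has its unique minimum at x* = 1 with φ(x*) = 0 and φ''(x*) = 24. Laplace's method gives
  I(n) ~ e^(−n φ(x*)) · sqrt(2π / (n · φ''(x*))) = sqrt(2π / (24n)) = sqrt(π/(12n)).
This is exact: substituting u = (x − 1)·sqrt(12n) gives I(n) = (1/sqrt(12n)) ∫_{−∞}^{∞} e^(−u^2) du = sqrt(π/(12n)).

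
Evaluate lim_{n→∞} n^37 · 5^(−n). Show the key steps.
lim = 0

Exponentials with base > 1 dominate every fixed polynomial: for any fixed c, n^c / 5^n → 0 as n → ∞ (e.g. by the ratio test, or by writing 5^n = e^(n ln 5) and noting e^(n ln 5) / n^c → ∞). Hence n^37 · 5^(−n) = n^37 / 5^n → 0.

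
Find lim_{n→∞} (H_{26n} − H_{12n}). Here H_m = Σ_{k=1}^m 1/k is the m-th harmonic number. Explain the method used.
lim = ln(26/12) = ln(13/6)

Euler-Maclaurin gives H_m = ln m + γ + 1/(2m) + O(1/m^2). The γ and O(1/m) terms cancel in the difference:
  H_{26n} − H_{12n} = ln(26n) − ln(12n) + O(1/n) = ln(26/12) + O(1/n).
Hence the limit is ln(26/12) = ln(13/6).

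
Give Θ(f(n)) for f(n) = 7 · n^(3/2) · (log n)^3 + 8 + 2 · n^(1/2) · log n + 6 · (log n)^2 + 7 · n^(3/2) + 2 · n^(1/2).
f(n) ∈ Θ(n^(3/2) · (log n)^3)

Compare the terms by growth order. For large n, n^a · (log n)^b dominates n^a' · (log n)^b' iff a > a', or (a = a' and b > b'). Ranking the 6 terms shows the dominant one is 7 · n^(3/2) · (log n)^3. Hence f(n) ∈ Θ(n^(3/2) · (log n)^3).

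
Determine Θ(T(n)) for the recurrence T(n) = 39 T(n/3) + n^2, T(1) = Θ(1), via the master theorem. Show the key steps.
T(n) = Θ(n^(log_3 39))

Master theorem: compare f(n) = n^2 to n^(log_3 39) where log_3 39 ≈ 3.335. Since 2 < log_3 39, we have f(n) = O(n^(log_3 39 − ε)) for some ε > 0 — Case 1. Hence T(n) = Θ(n^(log_3 39)).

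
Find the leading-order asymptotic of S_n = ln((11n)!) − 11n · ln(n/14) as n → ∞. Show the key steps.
S_n ~ 11n · (ln 154 − 1) + O(ln n)

Stirling: ln((11n)!) = 11n ln(11n) − 11n + O(ln n).
  S_n = 11n ln(11n) − 11n − 11n ln(n/14) + O(ln n)
      = 11n ln(11n) − 11n ln n + 11n ln 14 − 11n + O(ln n)
      = 11n ln 11 + 11n ln 14 − 11n + O(ln n)
      = 11n (ln 154 − 1) + O(ln n).
Numerically ln(154) − 1 ≈ 4.0370.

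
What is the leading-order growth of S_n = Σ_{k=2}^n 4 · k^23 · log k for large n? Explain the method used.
S_n ~ n^24 log n / 6 − n^24 / 144

By integral comparison, S_n = ∫_1^n 4 · x^23 · log x dx + O(n^23 · log n). For the integral, ∫ x^23 log x dx = n^24 log n / 24 − n^24/576 (integration by parts). Hence S_n ~ n^24 log n / 6 − n^24 / 144.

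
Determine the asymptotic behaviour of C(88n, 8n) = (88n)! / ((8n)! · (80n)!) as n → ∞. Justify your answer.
C(88n, 8n) ~ (285311670611/10000000000)^(8n) · sqrt(11/(20π·8n))

Write N = 8n. Apply Stirling to each factorial:
  (11N)! ~ sqrt(2π·11N) · (11N/e)^(11N),
  N! ~ sqrt(2π N) · (N/e)^N,
  (10N)! ~ sqrt(2π·10N) · (10N/e)^(10N).
The exponential factors combine to (11N)^(11N) / (N^N · (10N)^(10N)) = 11^(11N)/10^(10N) = (11^11/10^10)^N = (285311670611/10000000000)^N.
The square-root prefactors combine to sqrt(2π·11N) / (sqrt(2π N)·sqrt(2π·10N)) = sqrt(11 / (2π·10·N)) = sqrt(11/(20π·8n)).
Substituting N = 8n: C(88n, 8n) ~ (285311670611/10000000000)^(8n) · sqrt(11/(20π·8n)).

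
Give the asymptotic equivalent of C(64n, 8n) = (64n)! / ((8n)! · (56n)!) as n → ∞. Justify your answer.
C(64n, 8n) ~ (16777216/823543)^(8n) · sqrt(4/(7π·8n))

Write N = 8n. Apply Stirling to each factorial:
  (8N)! ~ sqrt(2π·8N) · (8N/e)^(8N),
  N! ~ sqrt(2π N) · (N/e)^N,
  (7N)! ~ sqrt(2π·7N) · (7N/e)^(7N).
The exponential factors combine to (8N)^(8N) / (N^N · (7N)^(7N)) = 8^(8N)/7^(7N) = (8^8/7^7)^N = (16777216/823543)^N.
The square-root prefactors combine to sqrt(2π·8N) / (sqrt(2π N)·sqrt(2π·7N)) = sqrt(8 / (2π·7·N)) = sqrt(4/(7π·8n)).
Substituting N = 8n: C(64n, 8n) ~ (16777216/823543)^(8n) · sqrt(4/(7π·8n)).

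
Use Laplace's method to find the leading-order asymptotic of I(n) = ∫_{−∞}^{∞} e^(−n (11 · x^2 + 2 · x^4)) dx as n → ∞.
I(n) ~ sqrt(π/(11n))

φ(x) = 11 · x^2 + 2 · x^4 has its unique global minimum at x* = 0 (since φ'(x) = 22x + 8x^3 = 0 only at x = 0 for real x with both coefficients positive, and φ → ∞ as |x| → ∞). At x* = 0, φ(0) = 0 and φ''(0) = 22. Laplace's method then gives
  I(n) ~ sqrt(2π / (n · φ''(0))) · e^(−n φ(0)) = sqrt(2π / (22n)) = sqrt(π/(11n)).
The 2 · x^4 term contributes only at subleading order (an O(1/n) relative correction).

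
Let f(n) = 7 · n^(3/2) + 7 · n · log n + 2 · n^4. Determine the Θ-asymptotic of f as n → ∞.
f(n) ∈ Θ(n^4)

Compare the terms by growth order. For large n, n^a · (log n)^b dominates n^a' · (log n)^b' iff a > a', or (a = a' and b > b'). Ranking the 3 terms shows the dominant one is 2 · n^4. Hence f(n) ∈ Θ(n^4).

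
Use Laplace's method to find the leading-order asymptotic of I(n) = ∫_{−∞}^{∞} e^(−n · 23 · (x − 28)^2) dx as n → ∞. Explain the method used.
I(n) = sqrt(π/(23n))

Here φ(x) = 23 · (x − 28)^2 has its unique minimum at x* = 28 with φ(x*) = 0 and φ''(x*) = 46. Laplace's method gives
  I(n) ~ e^(−n φ(x*)) · sqrt(2π / (n · φ''(x*))) = sqrt(2π / (46n)) = sqrt(π/(23n)).
This is exact: substituting u = (x − 28)·sqrt(23n) gives I(n) = (1/sqrt(23n)) ∫_{−∞}^{∞} e^(−u^2) du = sqrt(π/(23n)).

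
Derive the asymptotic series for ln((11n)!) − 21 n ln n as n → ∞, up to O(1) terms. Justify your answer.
ln((11n)!) − 21 n ln n = −10 n ln n + 11(ln 11 − 1) n + (1/2) ln(2π·11n) + O(1/n)

Stirling: ln((11n)!) = 11n ln(11n) − 11n + (1/2) ln(2π·11n) + O(1/n).
Expand 11n ln(11n) = 11n (ln n + ln 11) = 11n ln n + 11n ln 11.
Subtract 21n ln n: leading term is (11 − 21) n ln n = −10 n ln n. The next term is 11n ln 11 − 11n = 11(ln 11 − 1) n. Then the (1/2) ln(2π·11n) correction.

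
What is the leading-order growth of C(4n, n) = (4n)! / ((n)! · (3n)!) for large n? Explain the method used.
C(4n, n) ~ (256/27)^(n) · sqrt(2/(3π·n))

Write N = n. Apply Stirling to each factorial:
  (4N)! ~ sqrt(2π·4N) · (4N/e)^(4N),
  N! ~ sqrt(2π N) · (N/e)^N,
  (3N)! ~ sqrt(2π·3N) · (3N/e)^(3N).
The exponential factors combine to (4N)^(4N) / (N^N · (3N)^(3N)) = 4^(4N)/3^(3N) = (4^4/3^3)^N = (256/27)^N.
The square-root prefactors combine to sqrt(2π·4N) / (sqrt(2π N)·sqrt(2π·3N)) = sqrt(4 / (2π·3·N)) = sqrt(2/(3π·n)).
Substituting N = n: C(4n, n) ~ (256/27)^(n) · sqrt(2/(3π·n)).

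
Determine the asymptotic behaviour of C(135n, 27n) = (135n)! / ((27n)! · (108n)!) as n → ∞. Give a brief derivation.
C(135n, 27n) ~ (3125/256)^(27n) · sqrt(5/(8π·27n))

Write N = 27n. Apply Stirling to each factorial:
  (5N)! ~ sqrt(2π·5N) · (5N/e)^(5N),
  N! ~ sqrt(2π N) · (N/e)^N,
  (4N)! ~ sqrt(2π·4N) · (4N/e)^(4N).
The exponential factors combine to (5N)^(5N) / (N^N · (4N)^(4N)) = 5^(5N)/4^(4N) = (5^5/4^4)^N = (3125/256)^N.
The square-root prefactors combine to sqrt(2π·5N) / (sqrt(2π N)·sqrt(2π·4N)) = sqrt(5 / (2π·4·N)) = sqrt(5/(8π·27n)).
Substituting N = 27n: C(135n, 27n) ~ (3125/256)^(27n) · sqrt(5/(8π·27n)).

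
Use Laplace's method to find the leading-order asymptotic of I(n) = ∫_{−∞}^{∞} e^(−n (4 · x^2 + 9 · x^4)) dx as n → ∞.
I(n) ~ sqrt(π/(4n))

φ(x) = 4 · x^2 + 9 · x^4 has its unique global minimum at x* = 0 (since φ'(x) = 8x + 36x^3 = 0 only at x = 0 for real x with both coefficients positive, and φ → ∞ as |x| → ∞). At x* = 0, φ(0) = 0 and φ''(0) = 8. Laplace's method then gives
  I(n) ~ sqrt(2π / (n · φ''(0))) · e^(−n φ(0)) = sqrt(2π / (8n)) = sqrt(π/(4n)).
The 9 · x^4 term contributes only at subleading order (an O(1/n) relative correction).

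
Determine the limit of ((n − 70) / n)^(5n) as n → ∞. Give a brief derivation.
lim = e^(−350)

Rewrite as (1 − 70/n)^(5n). By the standard limit (1 + x/n)^n → e^x, we have (1 − 70/n)^n → e^(−70), and raising to the 5th power gives e^(−350).
More precisely, ln[(1 − 70/n)^(5n)] = 5n · ln(1 − 70/n) = 5n · (-70/n + O(1/n^2)) = -350 + O(1/n) → -350.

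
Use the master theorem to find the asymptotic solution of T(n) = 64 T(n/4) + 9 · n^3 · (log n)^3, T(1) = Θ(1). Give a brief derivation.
T(n) = Θ(n^3 · (log n)^4)

Here log_4 64 = 3 and f(n) = 9 · n^3 · (log n)^3 = Θ(n^(log_4 64) · (log n)^3). This is the extended Case 2 of the master theorem (f matches the critical exponent up to log factors), giving T(n) = Θ(n^(log_4 64) · (log n)^(3+1)) = Θ(n^3 · (log n)^4).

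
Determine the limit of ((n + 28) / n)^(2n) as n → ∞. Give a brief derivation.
lim = e^56

Rewrite as (1 + 28/n)^(2n). By the standard limit (1 + x/n)^n → e^x, we have (1 + 28/n)^n → e^28, and raising to the 2nd power gives e^56.
More precisely, ln[(1 + 28/n)^(2n)] = 2n · ln(1 + 28/n) = 2n · (28/n + O(1/n^2)) = 56 + O(1/n) → 56.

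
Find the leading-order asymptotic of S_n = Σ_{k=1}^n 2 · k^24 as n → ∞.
S_n ~ 2 · n^25 / 25

By integral comparison (Euler-Maclaurin), Σ_{k=1}^n 2 · k^24 = 2 · ∫_0^n x^24 dx + O(n^24) = 2 · n^25/25 + O(n^24). (Equivalently, Faulhaber's formula gives the same leading term.)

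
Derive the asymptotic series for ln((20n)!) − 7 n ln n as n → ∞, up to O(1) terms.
ln((20n)!) − 7 n ln n = 13 n ln n + 20(ln 20 − 1) n + (1/2) ln(2π·20n) + O(1/n)

Stirling: ln((20n)!) = 20n ln(20n) − 20n + (1/2) ln(2π·20n) + O(1/n).
Expand 20n ln(20n) = 20n (ln n + ln 20) = 20n ln n + 20n ln 20.
Subtract 7n ln n: leading term is (20 − 7) n ln n = 13 n ln n. The next term is 20n ln 20 − 20n = 20(ln 20 − 1) n. Then the (1/2) ln(2π·20n) correction.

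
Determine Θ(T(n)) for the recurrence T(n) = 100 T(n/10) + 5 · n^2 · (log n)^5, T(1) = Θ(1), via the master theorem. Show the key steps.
T(n) = Θ(n^2 · (log n)^6)

Here log_10 100 = 2 and f(n) = 5 · n^2 · (log n)^5 = Θ(n^(log_10 100) · (log n)^5). This is the extended Case 2 of the master theorem (f matches the critical exponent up to log factors), giving T(n) = Θ(n^(log_10 100) · (log n)^(5+1)) = Θ(n^2 · (log n)^6).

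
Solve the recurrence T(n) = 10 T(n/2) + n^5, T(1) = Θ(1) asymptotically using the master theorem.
T(n) = Θ(n^5)

log_2 10 ≈ 3.322. f(n) = n^5 dominates n^(log_2 10) since 5 > 3.322, and the regularity condition a·f(n/b) = 10·(n/2)^5 = (10/32)·n^5 ≤ c·f(n) holds with c = 10/32 ≈ 0.312 < 1. So this is Case 3: T(n) = Θ(f(n)) = Θ(n^5).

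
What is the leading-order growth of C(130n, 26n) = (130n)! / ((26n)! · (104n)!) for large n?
C(130n, 26n) ~ (3125/256)^(26n) · sqrt(5/(8π·26n))

Write N = 26n. Apply Stirling to each factorial:
  (5N)! ~ sqrt(2π·5N) · (5N/e)^(5N),
  N! ~ sqrt(2π N) · (N/e)^N,
  (4N)! ~ sqrt(2π·4N) · (4N/e)^(4N).
The exponential factors combine to (5N)^(5N) / (N^N · (4N)^(4N)) = 5^(5N)/4^(4N) = (5^5/4^4)^N = (3125/256)^N.
The square-root prefactors combine to sqrt(2π·5N) / (sqrt(2π N)·sqrt(2π·4N)) = sqrt(5 / (2π·4·N)) = sqrt(5/(8π·26n)).
Substituting N = 26n: C(130n, 26n) ~ (3125/256)^(26n) · sqrt(5/(8π·26n)).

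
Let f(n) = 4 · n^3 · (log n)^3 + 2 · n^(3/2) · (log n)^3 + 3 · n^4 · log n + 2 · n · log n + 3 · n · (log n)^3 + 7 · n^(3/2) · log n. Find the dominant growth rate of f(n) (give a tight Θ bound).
f(n) ∈ Θ(n^4 · log n)

Compare the terms by growth order. For large n, n^a · (log n)^b dominates n^a' · (log n)^b' iff a > a', or (a = a' and b > b'). Ranking the 6 terms shows the dominant one is 3 · n^4 · log n. Hence f(n) ∈ Θ(n^4 · log n).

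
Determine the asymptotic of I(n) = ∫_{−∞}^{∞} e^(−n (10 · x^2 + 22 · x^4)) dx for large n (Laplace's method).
I(n) ~ sqrt(π/(10n))

φ(x) = 10 · x^2 + 22 · x^4 has its unique global minimum at x* = 0 (since φ'(x) = 20x + 88x^3 = 0 only at x = 0 for real x with both coefficients positive, and φ → ∞ as |x| → ∞). At x* = 0, φ(0) = 0 and φ''(0) = 20. Laplace's method then gives
  I(n) ~ sqrt(2π / (n · φ''(0))) · e^(−n φ(0)) = sqrt(2π / (20n)) = sqrt(π/(10n)).
The 22 · x^4 term contributes only at subleading order (an O(1/n) relative correction).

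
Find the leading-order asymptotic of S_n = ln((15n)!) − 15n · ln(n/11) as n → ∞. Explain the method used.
S_n ~ 15n · (ln 165 − 1) + O(ln n)

Stirling: ln((15n)!) = 15n ln(15n) − 15n + O(ln n).
  S_n = 15n ln(15n) − 15n − 15n ln(n/11) + O(ln n)
      = 15n ln(15n) − 15n ln n + 15n ln 11 − 15n + O(ln n)
      = 15n ln 15 + 15n ln 11 − 15n + O(ln n)
      = 15n (ln 165 − 1) + O(ln n).
Numerically ln(165) − 1 ≈ 4.1059.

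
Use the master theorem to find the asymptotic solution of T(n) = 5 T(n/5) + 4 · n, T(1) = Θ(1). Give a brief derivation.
T(n) = Θ(n log n)

log_5 5 = 1, and f(n) = 4 · n = Θ(n^(log_5 5)). This is Case 2 of the master theorem: T(n) = Θ(f(n) · log n) = Θ(n log n).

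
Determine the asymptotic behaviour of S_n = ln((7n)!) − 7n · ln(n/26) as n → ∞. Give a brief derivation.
S_n ~ 7n · (ln 182 − 1) + O(ln n)

Stirling: ln((7n)!) = 7n ln(7n) − 7n + O(ln n).
  S_n = 7n ln(7n) − 7n − 7n ln(n/26) + O(ln n)
      = 7n ln(7n) − 7n ln n + 7n ln 26 − 7n + O(ln n)
      = 7n ln 7 + 7n ln 26 − 7n + O(ln n)
      = 7n (ln 182 − 1) + O(ln n).
Numerically ln(182) − 1 ≈ 4.2040.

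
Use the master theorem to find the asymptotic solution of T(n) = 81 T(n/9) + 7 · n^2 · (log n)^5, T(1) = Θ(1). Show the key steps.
T(n) = Θ(n^2 · (log n)^6)

Here log_9 81 = 2 and f(n) = 7 · n^2 · (log n)^5 = Θ(n^(log_9 81) · (log n)^5). This is the extended Case 2 of the master theorem (f matches the critical exponent up to log factors), giving T(n) = Θ(n^(log_9 81) · (log n)^(5+1)) = Θ(n^2 · (log n)^6).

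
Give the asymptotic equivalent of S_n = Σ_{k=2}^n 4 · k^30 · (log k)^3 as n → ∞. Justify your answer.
S_n ~ 4 · n^31 · (log n)^3 / 31

By integral comparison, S_n = ∫_1^n 4 · x^30 · (log x)^3 dx + O(n^30 · (log n)^3). For the integral, the leading term of ∫_1^n x^30 (log x)^3 dx is n^31/31 · (log n)^3 (by repeated integration by parts; each step lowers the log-exponent and produces a relatively O(1/log n) correction). Hence S_n ~ 4 · n^31 · (log n)^3 / 31.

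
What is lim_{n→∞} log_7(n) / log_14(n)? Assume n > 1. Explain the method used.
lim = ln(14) / ln(7) = log_7(14)

Change of base: log_7(n) = ln n / ln 7 and log_14(n) = ln n / ln 14. The ratio is (ln n / ln 7) · (ln 14 / ln n) = ln 14 / ln 7, a constant independent of n. So the limit is ln 14 / ln 7 = log_7(14).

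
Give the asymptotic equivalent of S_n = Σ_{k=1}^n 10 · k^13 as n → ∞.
S_n ~ 5 · n^14 / 7

By integral comparison (Euler-Maclaurin), Σ_{k=1}^n 10 · k^13 = 10 · ∫_0^n x^13 dx + O(n^13) = 10 · n^14/14 = 5 · n^14 / 7 + O(n^13). (Equivalently, Faulhaber's formula gives the same leading term.)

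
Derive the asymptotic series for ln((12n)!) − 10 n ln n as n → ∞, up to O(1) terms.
ln((12n)!) − 10 n ln n = 2 n ln n + 12(ln 12 − 1) n + (1/2) ln(2π·12n) + O(1/n)

Stirling: ln((12n)!) = 12n ln(12n) − 12n + (1/2) ln(2π·12n) + O(1/n).
Expand 12n ln(12n) = 12n (ln n + ln 12) = 12n ln n + 12n ln 12.
Subtract 10n ln n: leading term is (12 − 10) n ln n = 2 n ln n. The next term is 12n ln 12 − 12n = 12(ln 12 − 1) n. Then the (1/2) ln(2π·12n) correction.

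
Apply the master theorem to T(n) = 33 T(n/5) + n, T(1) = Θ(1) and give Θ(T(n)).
T(n) = Θ(n^(log_5 33))

Master theorem: compare f(n) = n to n^(log_5 33) where log_5 33 ≈ 2.173. Since 1 < log_5 33, we have f(n) = O(n^(log_5 33 − ε)) for some ε > 0 — Case 1. Hence T(n) = Θ(n^(log_5 33)).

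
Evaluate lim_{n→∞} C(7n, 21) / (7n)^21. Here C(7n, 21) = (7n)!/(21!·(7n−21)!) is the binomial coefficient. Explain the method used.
lim = 1/21! = 1/51090942171709440000

With N = 7n → ∞: C(N, 21) / N^21 = [N(N−1)…(N−20)] / (21! · N^21) = (1/21!) · 1 · (1 − 1/(7n)) · … · (1 − 20/(7n)). Each factor → 1 as N → ∞, so the limit is 1/21! = 1/51090942171709440000.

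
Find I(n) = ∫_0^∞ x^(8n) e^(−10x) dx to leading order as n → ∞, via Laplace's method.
I(n) ~ (sqrt(2π·8n) / 10) · (8n/(10e))^(8n)

Write the integrand as exp(8n ln x − 10x) and set f(x) = 8n ln x − 10x. Then f'(x) = 8n/x − 10 = 0 at x* = 8n/10, and f''(x*) = −8n/x*^2 = −10^2/(8n). Laplace's method (interior maximum) gives
  I(n) ~ e^(f(x*)) · sqrt(2π / |f''(x*)|)
        = exp(8n ln(8n/10) − 8n) · sqrt(2π · 8n / 10^2)
        = (8n/10)^(8n) e^(−8n) · sqrt(2π·8n) / 10
        = (sqrt(2π·8n) / 10) · (8n/(10e))^(8n).
This matches Γ(8n+1)/10^(8n+1) with Stirling applied to Γ.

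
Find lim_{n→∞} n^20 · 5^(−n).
lim = 0

Exponentials with base > 1 dominate every fixed polynomial: for any fixed c, n^c / 5^n → 0 as n → ∞ (e.g. by the ratio test, or by writing 5^n = e^(n ln 5) and noting e^(n ln 5) / n^c → ∞). Hence n^20 · 5^(−n) = n^20 / 5^n → 0.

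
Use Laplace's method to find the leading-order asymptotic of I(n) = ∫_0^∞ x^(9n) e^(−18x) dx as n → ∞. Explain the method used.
I(n) ~ (sqrt(2π·9n) / 18) · (9n/(18e))^(9n)

Write the integrand as exp(9n ln x − 18x) and set f(x) = 9n ln x − 18x. Then f'(x) = 9n/x − 18 = 0 at x* = 9n/18, and f''(x*) = −9n/x*^2 = −18^2/(9n). Laplace's method (interior maximum) gives
  I(n) ~ e^(f(x*)) · sqrt(2π / |f''(x*)|)
        = exp(9n ln(9n/18) − 9n) · sqrt(2π · 9n / 18^2)
        = (9n/18)^(9n) e^(−9n) · sqrt(2π·9n) / 18
        = (sqrt(2π·9n) / 18) · (9n/(18e))^(9n).
This matches Γ(9n+1)/18^(9n+1) with Stirling applied to Γ.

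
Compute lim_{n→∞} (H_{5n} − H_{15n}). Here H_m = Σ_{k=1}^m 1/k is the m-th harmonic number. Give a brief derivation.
lim = ln(5/15) = −ln 3

Euler-Maclaurin gives H_m = ln m + γ + 1/(2m) + O(1/m^2). The γ and O(1/m) terms cancel in the difference:
  H_{5n} − H_{15n} = ln(5n) − ln(15n) + O(1/n) = ln(5/15) + O(1/n).
Hence the limit is ln(5/15) = −ln 3.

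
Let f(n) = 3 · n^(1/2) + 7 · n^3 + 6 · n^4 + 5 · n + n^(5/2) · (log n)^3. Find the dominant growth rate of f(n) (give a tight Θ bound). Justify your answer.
f(n) ∈ Θ(n^4)

Compare the terms by growth order. For large n, n^a · (log n)^b dominates n^a' · (log n)^b' iff a > a', or (a = a' and b > b'). Ranking the 5 terms shows the dominant one is 6 · n^4. Hence f(n) ∈ Θ(n^4).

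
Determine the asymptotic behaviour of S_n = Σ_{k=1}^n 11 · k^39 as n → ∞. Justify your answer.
S_n ~ 11 · n^40 / 40

By integral comparison (Euler-Maclaurin), Σ_{k=1}^n 11 · k^39 = 11 · ∫_0^n x^39 dx + O(n^39) = 11 · n^40/40 + O(n^39). (Equivalently, Faulhaber's formula gives the same leading term.)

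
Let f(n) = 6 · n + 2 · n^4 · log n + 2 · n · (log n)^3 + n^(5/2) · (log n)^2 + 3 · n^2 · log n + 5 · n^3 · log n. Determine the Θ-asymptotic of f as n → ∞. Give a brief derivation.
f(n) ∈ Θ(n^4 · log n)

Compare the terms by growth order. For large n, n^a · (log n)^b dominates n^a' · (log n)^b' iff a > a', or (a = a' and b > b'). Ranking the 6 terms shows the dominant one is 2 · n^4 · log n. Hence f(n) ∈ Θ(n^4 · log n).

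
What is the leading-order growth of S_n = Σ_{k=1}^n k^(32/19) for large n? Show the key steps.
S_n ~ (19/51) · n^(51/19)

Integral comparison: Σ_{k=1}^n k^(32/19) = ∫_0^n x^(32/19) dx + O(n^(32/19)). The integral is n^(1 + 32/19) / (1 + 32/19) = n^((32+19)/19) / ((32+19)/19) = (19/51) · n^(51/19).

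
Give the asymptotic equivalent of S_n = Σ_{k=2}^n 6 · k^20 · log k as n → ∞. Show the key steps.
S_n ~ 2 · n^21 log n / 7 − 2 · n^21 / 147

By integral comparison, S_n = ∫_1^n 6 · x^20 · log x dx + O(n^20 · log n). For the integral, ∫ x^20 log x dx = n^21 log n / 21 − n^21/441 (integration by parts). Hence S_n ~ 2 · n^21 log n / 7 − 2 · n^21 / 147.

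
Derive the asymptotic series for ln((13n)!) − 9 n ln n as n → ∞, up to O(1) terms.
ln((13n)!) − 9 n ln n = 4 n ln n + 13(ln 13 − 1) n + (1/2) ln(2π·13n) + O(1/n)

Stirling: ln((13n)!) = 13n ln(13n) − 13n + (1/2) ln(2π·13n) + O(1/n).
Expand 13n ln(13n) = 13n (ln n + ln 13) = 13n ln n + 13n ln 13.
Subtract 9n ln n: leading term is (13 − 9) n ln n = 4 n ln n. The next term is 13n ln 13 − 13n = 13(ln 13 − 1) n. Then the (1/2) ln(2π·13n) correction.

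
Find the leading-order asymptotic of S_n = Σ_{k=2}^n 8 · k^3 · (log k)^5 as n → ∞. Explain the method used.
S_n ~ 2 · n^4 · (log n)^5

By integral comparison, S_n = ∫_1^n 8 · x^3 · (log x)^5 dx + O(n^3 · (log n)^5). For the integral, the leading term of ∫_1^n x^3 (log x)^5 dx is n^4/4 · (log n)^5 (by repeated integration by parts; each step lowers the log-exponent and produces a relatively O(1/log n) correction). Hence S_n ~ 2 · n^4 · (log n)^5.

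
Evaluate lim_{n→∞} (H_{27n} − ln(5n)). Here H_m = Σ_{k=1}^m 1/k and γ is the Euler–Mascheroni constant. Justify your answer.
lim = ln(27/5) + γ

By Euler-Maclaurin, H_m = ln m + γ + O(1/m). So
  H_{27n} − ln(5n) = ln(27n) + γ − ln(5n) + O(1/n)
                       = ln(27/5) + γ + O(1/n).
Hence the limit is ln(27/5) + γ.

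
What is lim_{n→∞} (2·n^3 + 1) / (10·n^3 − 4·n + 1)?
lim = 2/10 = 1/5

For large n the leading n^3 terms dominate both numerator and denominator. Dividing top and bottom by n^3, every other term tends to 0, leaving 2/10 = 1/5.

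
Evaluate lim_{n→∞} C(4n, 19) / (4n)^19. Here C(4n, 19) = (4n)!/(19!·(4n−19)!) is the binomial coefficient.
lim = 1/19! = 1/121645100408832000

With N = 4n → ∞: C(N, 19) / N^19 = [N(N−1)…(N−18)] / (19! · N^19) = (1/19!) · 1 · (1 − 1/(4n)) · … · (1 − 18/(4n)). Each factor → 1 as N → ∞, so the limit is 1/19! = 1/121645100408832000.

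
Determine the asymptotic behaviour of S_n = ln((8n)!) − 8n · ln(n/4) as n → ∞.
S_n ~ 8n · (ln 32 − 1) + O(ln n)

Stirling: ln((8n)!) = 8n ln(8n) − 8n + O(ln n).
  S_n = 8n ln(8n) − 8n − 8n ln(n/4) + O(ln n)
      = 8n ln(8n) − 8n ln n + 8n ln 4 − 8n + O(ln n)
      = 8n ln 8 + 8n ln 4 − 8n + O(ln n)
      = 8n (ln 32 − 1) + O(ln n).
Numerically ln(32) − 1 ≈ 2.4657.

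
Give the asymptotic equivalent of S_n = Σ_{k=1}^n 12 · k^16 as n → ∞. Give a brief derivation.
S_n ~ 12 · n^17 / 17

By integral comparison (Euler-Maclaurin), Σ_{k=1}^n 12 · k^16 = 12 · ∫_0^n x^16 dx + O(n^16) = 12 · n^17/17 + O(n^16). (Equivalently, Faulhaber's formula gives the same leading term.)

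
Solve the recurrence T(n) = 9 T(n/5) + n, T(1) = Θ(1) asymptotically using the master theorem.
T(n) = Θ(n^(log_5 9))

Master theorem: compare f(n) = n to n^(log_5 9) where log_5 9 ≈ 1.365. Since 1 < log_5 9, we have f(n) = O(n^(log_5 9 − ε)) for some ε > 0 — Case 1. Hence T(n) = Θ(n^(log_5 9)).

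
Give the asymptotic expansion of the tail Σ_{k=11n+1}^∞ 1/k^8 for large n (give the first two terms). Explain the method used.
Σ_{k>11n} 1/k^8 = 1/(7 · (11n)^7) − 1/(2 · (11n)^8) + O(1/(11n)^9)

Compare to the integral: ∫_{11n}^∞ x^(−8) dx = [−x^(−7)/7]_{11n}^∞ = 1/((8−1)·(11n)^7). The Euler-Maclaurin correction adds −f(11n)/2 = −1/(2·(11n)^8). Euler-Maclaurin then gives
  Σ_{k>11n} 1/k^8 = ∫_{11n}^∞ dx/x^8 − 1/(2·(11n)^8) + O(1/(11n)^9).
(Equivalently this is ζ(8) − Σ_{k≤11n} 1/k^8.)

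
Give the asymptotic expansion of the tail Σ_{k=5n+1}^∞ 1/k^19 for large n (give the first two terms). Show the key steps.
Σ_{k>5n} 1/k^19 = 1/(18 · (5n)^18) − 1/(2 · (5n)^19) + O(1/(5n)^20)

Compare to the integral: ∫_{5n}^∞ x^(−19) dx = [−x^(−18)/18]_{5n}^∞ = 1/((19−1)·(5n)^18). The Euler-Maclaurin correction adds −f(5n)/2 = −1/(2·(5n)^19). Euler-Maclaurin then gives
  Σ_{k>5n} 1/k^19 = ∫_{5n}^∞ dx/x^19 − 1/(2·(5n)^19) + O(1/(5n)^20).
(Equivalently this is ζ(19) − Σ_{k≤5n} 1/k^19.)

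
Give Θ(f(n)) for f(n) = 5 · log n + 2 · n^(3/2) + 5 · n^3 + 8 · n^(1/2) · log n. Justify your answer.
f(n) ∈ Θ(n^3)

Compare the terms by growth order. For large n, n^a · (log n)^b dominates n^a' · (log n)^b' iff a > a', or (a = a' and b > b'). Ranking the 4 terms shows the dominant one is 5 · n^3. Hence f(n) ∈ Θ(n^3).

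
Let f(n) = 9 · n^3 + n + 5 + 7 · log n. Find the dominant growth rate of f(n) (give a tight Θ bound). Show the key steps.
f(n) ∈ Θ(n^3)

Compare the terms by growth order. For large n, n^a · (log n)^b dominates n^a' · (log n)^b' iff a > a', or (a = a' and b > b'). Ranking the 4 terms shows the dominant one is 9 · n^3. Hence f(n) ∈ Θ(n^3).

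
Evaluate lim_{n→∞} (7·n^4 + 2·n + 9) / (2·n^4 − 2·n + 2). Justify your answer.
lim = 7/2

For large n the leading n^4 terms dominate both numerator and denominator. Dividing top and bottom by n^4, every other term tends to 0, leaving 7/2.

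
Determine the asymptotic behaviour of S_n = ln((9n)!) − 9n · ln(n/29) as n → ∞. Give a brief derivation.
S_n ~ 9n · (ln 261 − 1) + O(ln n)

Stirling: ln((9n)!) = 9n ln(9n) − 9n + O(ln n).
  S_n = 9n ln(9n) − 9n − 9n ln(n/29) + O(ln n)
      = 9n ln(9n) − 9n ln n + 9n ln 29 − 9n + O(ln n)
      = 9n ln 9 + 9n ln 29 − 9n + O(ln n)
      = 9n (ln 261 − 1) + O(ln n).
Numerically ln(261) − 1 ≈ 4.5645.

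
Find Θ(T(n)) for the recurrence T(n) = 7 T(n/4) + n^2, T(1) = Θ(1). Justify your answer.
T(n) = Θ(n^2)

log_4 7 ≈ 1.404. f(n) = n^2 dominates n^(log_4 7) since 2 > 1.404, and the regularity condition a·f(n/b) = 7·(n/4)^2 = (7/16)·n^2 ≤ c·f(n) holds with c = 7/16 ≈ 0.438 < 1. So this is Case 3: T(n) = Θ(f(n)) = Θ(n^2).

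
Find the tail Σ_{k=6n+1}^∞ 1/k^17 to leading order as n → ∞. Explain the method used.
Σ_{k>6n} 1/k^17 ~ 1/(16 · (6n)^16)

Compare to the integral: ∫_{6n}^∞ x^(−17) dx = [−x^(−16)/16]_{6n}^∞ = 1/((17−1)·(6n)^16). Euler-Maclaurin then gives
  Σ_{k>6n} 1/k^17 = ∫_{6n}^∞ dx/x^17 − 1/(2·(6n)^17) + O(1/(6n)^18).
(Equivalently this is ζ(17) − Σ_{k≤6n} 1/k^17.)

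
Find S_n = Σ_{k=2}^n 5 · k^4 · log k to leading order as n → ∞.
S_n ~ n^5 log n − n^5 / 5

By integral comparison, S_n = ∫_1^n 5 · x^4 · log x dx + O(n^4 · log n). For the integral, ∫ x^4 log x dx = n^5 log n / 5 − n^5/25 (integration by parts). Hence S_n ~ n^5 log n − n^5 / 5.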